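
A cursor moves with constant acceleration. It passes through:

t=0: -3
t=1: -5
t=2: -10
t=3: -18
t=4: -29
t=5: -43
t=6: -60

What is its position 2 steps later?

-103

Taking differences between consecutive positions: -2, -5, -8, -11, -14, -17. These grow by -3 each step.
step 7: -60 − 20 → -80
step 8: -80 − 23 → -103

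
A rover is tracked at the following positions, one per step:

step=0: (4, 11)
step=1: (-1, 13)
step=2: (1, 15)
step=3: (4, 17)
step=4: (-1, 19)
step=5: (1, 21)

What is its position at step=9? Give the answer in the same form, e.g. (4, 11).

The first coordinate repeats the cycle [4, -1, 1] with period 3; step 9 mod 3 = 0, giving 4.
The second coordinate changes by +2 each step, so at step 9 it is 11 + 9·(2) = 29.

(4, 29)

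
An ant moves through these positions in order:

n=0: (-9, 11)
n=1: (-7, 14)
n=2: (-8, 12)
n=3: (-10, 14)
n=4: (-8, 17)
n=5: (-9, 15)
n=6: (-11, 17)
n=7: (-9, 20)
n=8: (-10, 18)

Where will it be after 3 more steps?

Step-to-step displacements: (+2, +3), (-1, -2), (-2, +2), (+2, +3), (-1, -2), (-2, +2), (+2, +3), (-1, -2) — a repeating cycle of length 3.
step 9: apply (-2, +2) → (-12, 20)
step 10: apply (+2, +3) → (-10, 23)
step 11: apply (-1, -2) → (-11, 21)

(-11, 21)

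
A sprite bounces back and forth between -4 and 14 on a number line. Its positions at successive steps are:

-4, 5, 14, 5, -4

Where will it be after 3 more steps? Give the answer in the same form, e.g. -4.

The value travels 9 per step and bounces off the walls at -4 and 14.
  step 5: -4 → 5
  step 6: 5 → 14
  step 7: 14 → 5

5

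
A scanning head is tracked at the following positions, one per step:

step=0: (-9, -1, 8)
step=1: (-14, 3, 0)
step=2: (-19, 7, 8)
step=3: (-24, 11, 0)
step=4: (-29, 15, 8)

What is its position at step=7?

First: linear, -5 per step → -44 at step 7.
Second: linear, +4 per step → 27 at step 7.
Third: cycles through 8, 0 every 2 steps. Step 7 lands at position 1 of the cycle → 0.

(-44, 27, 0)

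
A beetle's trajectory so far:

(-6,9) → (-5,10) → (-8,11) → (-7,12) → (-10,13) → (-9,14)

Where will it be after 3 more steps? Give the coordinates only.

The moves between consecutive positions are (+1,+1), (-3,+1), (+1,+1), (-3,+1), (+1,+1); they repeat the 2-cycle [(+1,+1), (-3,+1)].
step 6: apply (-3,+1) → (-12,15)
step 7: apply (+1,+1) → (-11,16)
step 8: apply (-3,+1) → (-14,17)

(-14,17)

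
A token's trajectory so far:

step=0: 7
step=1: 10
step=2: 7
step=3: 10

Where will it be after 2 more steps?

The jumps are +3, -3, +3 — a geometric progression with ratio -1.
step 4: 10 − 3 → 7
step 5: 7 + 3 → 10

10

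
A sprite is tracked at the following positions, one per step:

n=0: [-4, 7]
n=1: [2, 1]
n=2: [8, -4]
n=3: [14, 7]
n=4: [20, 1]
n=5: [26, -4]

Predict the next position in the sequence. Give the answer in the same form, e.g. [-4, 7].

[32, 7]

First: linear, +6 per step → 32 at step 6.
Second: cycles through 7, 1, -4 every 3 steps. Step 6 lands at position 0 of the cycle → 7.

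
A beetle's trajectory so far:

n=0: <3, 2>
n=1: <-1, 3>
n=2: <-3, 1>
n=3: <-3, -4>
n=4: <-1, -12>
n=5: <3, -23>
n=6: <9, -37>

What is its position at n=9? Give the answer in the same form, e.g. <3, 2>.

<39, -97>

First differences are <-4, +1>, <-2, -2>, <+0, -5>, <+2, -8>, <+4, -11>, <+6, -14>; their common second difference is <+2, -3> (constant acceleration).
step 7: <9, -37> + <+8, -17> → <17, -54>
step 8: <17, -54> + <+10, -20> → <27, -74>
step 9: <27, -74> + <+12, -23> → <39, -97>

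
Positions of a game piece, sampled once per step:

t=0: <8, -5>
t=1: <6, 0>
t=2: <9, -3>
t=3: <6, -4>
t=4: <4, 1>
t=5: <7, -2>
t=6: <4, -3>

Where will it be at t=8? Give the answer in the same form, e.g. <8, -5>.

Step-to-step displacements: <-2, +5>, <+3, -3>, <-3, -1>, <-2, +5>, <+3, -3>, <-3, -1> — a repeating cycle of length 3.
step 7: apply <-2, +5> → <2, 2>
step 8: apply <+3, -3> → <5, -1>

<5, -1>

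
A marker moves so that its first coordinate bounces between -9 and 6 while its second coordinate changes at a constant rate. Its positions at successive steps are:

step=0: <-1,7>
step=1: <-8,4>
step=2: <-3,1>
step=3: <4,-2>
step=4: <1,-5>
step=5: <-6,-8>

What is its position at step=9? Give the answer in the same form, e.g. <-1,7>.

The first coordinate reflects between -9 and 6, moving 7 per step.
  step 6: -6 → -5
  step 7: -5 → 2
  step 8: 2 → 3
  step 9: 3 → -4
The second coordinate changes by -3 each step: at step 9 it is -20.

<-4,-20>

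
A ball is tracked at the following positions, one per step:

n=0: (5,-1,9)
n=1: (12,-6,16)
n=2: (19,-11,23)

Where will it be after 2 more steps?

(33,-21,37)

Constant displacement of (+7,-5,+7) per step.
step 3: (19,-11,23) + (+7,-5,+7) → (26,-16,30)
step 4: (26,-16,30) + (+7,-5,+7) → (33,-21,37)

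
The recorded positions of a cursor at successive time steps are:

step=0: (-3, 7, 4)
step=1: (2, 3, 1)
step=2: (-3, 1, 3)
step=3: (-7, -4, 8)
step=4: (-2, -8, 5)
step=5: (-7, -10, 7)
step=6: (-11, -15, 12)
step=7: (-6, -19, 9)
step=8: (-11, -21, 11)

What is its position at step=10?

Step-to-step displacements: (+5, -4, -3), (-5, -2, +2), (-4, -5, +5), (+5, -4, -3), (-5, -2, +2), (-4, -5, +5), (+5, -4, -3), (-5, -2, +2) — a repeating cycle of length 3.
step 9: apply (-4, -5, +5) → (-15, -26, 16)
step 10: apply (+5, -4, -3) → (-10, -30, 13)

(-10, -30, 13)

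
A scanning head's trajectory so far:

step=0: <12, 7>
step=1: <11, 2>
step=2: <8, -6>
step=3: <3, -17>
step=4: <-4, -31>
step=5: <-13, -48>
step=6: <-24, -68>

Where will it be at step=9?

Successive displacements: <-1, -5>, <-3, -8>, <-5, -11>, <-7, -14>, <-9, -17>, <-11, -20> — each changes by <-2, -3>.
step 7: <-24, -68> + <-13, -23> → <-37, -91>
step 8: <-37, -91> + <-15, -26> → <-52, -117>
step 9: <-52, -117> + <-17, -29> → <-69, -146>

<-69, -146>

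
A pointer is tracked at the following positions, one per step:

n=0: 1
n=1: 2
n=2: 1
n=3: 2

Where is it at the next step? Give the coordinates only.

Consecutive displacements +1, -1, +1 scale by a factor of -1 each step.
step 4: 2 − 1 → 1

1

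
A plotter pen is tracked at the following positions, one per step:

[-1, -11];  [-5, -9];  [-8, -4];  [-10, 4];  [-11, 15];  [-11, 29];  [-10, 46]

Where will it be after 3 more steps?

[-1, 115]

First differences are [-4, +2], [-3, +5], [-2, +8], [-1, +11], [+0, +14], [+1, +17]; their common second difference is [+1, +3] (constant acceleration).
step 7: [-10, 46] + [+2, +20] → [-8, 66]
step 8: [-8, 66] + [+3, +23] → [-5, 89]
step 9: [-5, 89] + [+4, +26] → [-1, 115]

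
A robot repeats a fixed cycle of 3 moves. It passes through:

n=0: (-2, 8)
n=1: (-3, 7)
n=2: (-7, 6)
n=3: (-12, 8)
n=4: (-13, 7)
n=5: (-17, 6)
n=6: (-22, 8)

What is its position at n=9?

(-32, 8)

The moves between consecutive positions are (-1, -1), (-4, -1), (-5, +2), (-1, -1), (-4, -1), (-5, +2); they repeat the 3-cycle [(-1, -1), (-4, -1), (-5, +2)].
step 7: apply (-1, -1) → (-23, 7)
step 8: apply (-4, -1) → (-27, 6)
step 9: apply (-5, +2) → (-32, 8)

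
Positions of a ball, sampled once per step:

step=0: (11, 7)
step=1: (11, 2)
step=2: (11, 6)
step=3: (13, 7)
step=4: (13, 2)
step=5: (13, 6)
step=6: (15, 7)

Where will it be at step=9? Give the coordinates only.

The moves between consecutive positions are (+0, -5), (+0, +4), (+2, +1), (+0, -5), (+0, +4), (+2, +1); they repeat the 3-cycle [(+0, -5), (+0, +4), (+2, +1)].
step 7: apply (+0, -5) → (15, 2)
step 8: apply (+0, +4) → (15, 6)
step 9: apply (+2, +1) → (17, 7)

(17, 7)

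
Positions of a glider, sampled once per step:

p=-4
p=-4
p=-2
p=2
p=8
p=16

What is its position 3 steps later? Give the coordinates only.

First differences are +0, +2, +4, +6, +8; their common second difference is +2 (constant acceleration).
step 6: 16 + 10 → p=26
step 7: 26 + 12 → p=38
step 8: 38 + 14 → p=52

p=52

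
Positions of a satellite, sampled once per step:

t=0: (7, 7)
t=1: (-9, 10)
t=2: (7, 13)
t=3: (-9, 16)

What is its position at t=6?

(7, 25)

First: cycles through 7, -9 every 2 steps. Step 6 lands at position 0 of the cycle → 7.
Second: linear, +3 per step → 25 at step 6.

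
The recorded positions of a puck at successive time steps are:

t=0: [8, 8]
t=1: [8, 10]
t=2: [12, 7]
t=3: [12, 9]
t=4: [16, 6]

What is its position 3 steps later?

[20, 7]

Step-to-step displacements: [+0, +2], [+4, -3], [+0, +2], [+4, -3] — a repeating cycle of length 2.
step 5: apply [+0, +2] → [16, 8]
step 6: apply [+4, -3] → [20, 5]
step 7: apply [+0, +2] → [20, 7]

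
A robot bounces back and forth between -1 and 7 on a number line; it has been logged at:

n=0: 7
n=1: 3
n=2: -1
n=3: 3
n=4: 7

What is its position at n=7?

The value reflects between -1 and 7, moving 4 per step.
  step 5: 7 → 3
  step 6: 3 → -1
  step 7: -1 → 3

3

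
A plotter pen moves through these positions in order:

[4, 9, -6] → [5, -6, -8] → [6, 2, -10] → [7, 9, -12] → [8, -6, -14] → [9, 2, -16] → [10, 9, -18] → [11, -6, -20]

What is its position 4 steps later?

[15, 2, -28]

The first coordinate changes by +1 each step, so at step 11 it is 4 + 11·(1) = 15.
The second coordinate repeats the cycle [9, -6, 2] with period 3; step 11 mod 3 = 2, giving 2.
The third coordinate changes by -2 each step, so at step 11 it is -6 + 11·(-2) = -28.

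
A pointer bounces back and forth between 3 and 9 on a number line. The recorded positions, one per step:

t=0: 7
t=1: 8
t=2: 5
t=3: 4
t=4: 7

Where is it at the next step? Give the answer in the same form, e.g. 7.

The value reflects between 3 and 9, moving 3 per step.
  step 5: 7 → 8

8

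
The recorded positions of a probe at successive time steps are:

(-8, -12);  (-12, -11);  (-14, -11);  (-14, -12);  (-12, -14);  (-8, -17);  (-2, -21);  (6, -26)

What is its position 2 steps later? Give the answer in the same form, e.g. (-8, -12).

Successive displacements: (-4, +1), (-2, +0), (+0, -1), (+2, -2), (+4, -3), (+6, -4), (+8, -5) — each changes by (+2, -1).
step 8: (6, -26) + (+10, -6) → (16, -32)
step 9: (16, -32) + (+12, -7) → (28, -39)

(28, -39)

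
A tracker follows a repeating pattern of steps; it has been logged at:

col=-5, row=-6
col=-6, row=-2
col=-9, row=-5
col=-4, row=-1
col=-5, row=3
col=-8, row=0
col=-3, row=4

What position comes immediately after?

col=-4, row=8

The moves between consecutive positions are (-1, +4), (-3, -3), (+5, +4), (-1, +4), (-3, -3), (+5, +4); they repeat the 3-cycle [(-1, +4), (-3, -3), (+5, +4)].
step 7: apply (-1, +4) → col=-4, row=8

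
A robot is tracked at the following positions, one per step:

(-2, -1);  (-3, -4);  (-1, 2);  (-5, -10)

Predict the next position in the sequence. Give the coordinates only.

(3, 14)

Step-to-step displacements: (-1, -3), (+2, +6), (-4, -12); each is -2× the previous.
step 4: (-5, -10) + (+8, +24) → (3, 14)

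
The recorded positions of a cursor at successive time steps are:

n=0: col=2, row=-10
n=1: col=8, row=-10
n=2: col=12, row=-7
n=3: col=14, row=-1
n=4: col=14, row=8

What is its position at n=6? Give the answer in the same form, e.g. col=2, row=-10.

First differences are (+6, +0), (+4, +3), (+2, +6), (+0, +9); their common second difference is (-2, +3) (constant acceleration).
step 5: col=14, row=8 + (-2, +12) → col=12, row=20
step 6: col=12, row=20 + (-4, +15) → col=8, row=35

col=8, row=35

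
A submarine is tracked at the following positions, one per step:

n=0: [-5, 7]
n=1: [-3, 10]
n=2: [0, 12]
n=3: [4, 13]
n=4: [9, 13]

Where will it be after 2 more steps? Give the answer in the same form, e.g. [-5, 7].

[22, 10]

First differences are [+2, +3], [+3, +2], [+4, +1], [+5, +0]; their common second difference is [+1, -1] (constant acceleration).
step 5: [9, 13] + [+6, -1] → [15, 12]
step 6: [15, 12] + [+7, -2] → [22, 10]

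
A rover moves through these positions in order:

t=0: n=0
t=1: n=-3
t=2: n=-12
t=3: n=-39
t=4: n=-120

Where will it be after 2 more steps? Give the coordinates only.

n=-1092

The jumps are -3, -9, -27, -81 — a geometric progression with ratio 3.
step 5: -120 − 243 → n=-363
step 6: -363 − 729 → n=-1092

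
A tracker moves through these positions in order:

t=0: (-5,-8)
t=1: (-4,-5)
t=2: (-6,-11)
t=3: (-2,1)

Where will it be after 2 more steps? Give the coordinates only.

(6,25)

Consecutive displacements (+1,+3), (-2,-6), (+4,+12) scale by a factor of -2 each step.
step 4: (-2,1) + (-8,-24) → (-10,-23)
step 5: (-10,-23) + (+16,+48) → (6,25)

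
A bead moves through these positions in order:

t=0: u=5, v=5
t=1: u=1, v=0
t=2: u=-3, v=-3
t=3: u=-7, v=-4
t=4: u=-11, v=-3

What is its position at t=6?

First differences are (-4,-5), (-4,-3), (-4,-1), (-4,+1); their common second difference is (+0,+2) (constant acceleration).
step 5: u=-11, v=-3 + (-4,+3) → u=-15, v=0
step 6: u=-15, v=0 + (-4,+5) → u=-19, v=5

u=-19, v=5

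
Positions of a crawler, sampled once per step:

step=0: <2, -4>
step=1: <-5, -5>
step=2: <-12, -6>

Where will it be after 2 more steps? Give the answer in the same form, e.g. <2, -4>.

<-26, -8>

Each step adds <-7, -1> to the position.
step 3: <-12, -6> + <-7, -1> → <-19, -7>
step 4: <-19, -7> + <-7, -1> → <-26, -8>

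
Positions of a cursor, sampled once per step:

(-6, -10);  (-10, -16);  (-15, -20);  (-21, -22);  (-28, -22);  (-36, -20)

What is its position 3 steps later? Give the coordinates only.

First differences are (-4, -6), (-5, -4), (-6, -2), (-7, +0), (-8, +2); their common second difference is (-1, +2) (constant acceleration).
step 6: (-36, -20) + (-9, +4) → (-45, -16)
step 7: (-45, -16) + (-10, +6) → (-55, -10)
step 8: (-55, -10) + (-11, +8) → (-66, -2)

(-66, -2)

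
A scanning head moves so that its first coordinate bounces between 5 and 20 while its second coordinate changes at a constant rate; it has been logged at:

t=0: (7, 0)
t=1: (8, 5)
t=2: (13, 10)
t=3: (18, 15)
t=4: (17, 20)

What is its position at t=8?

(13, 40)

The first coordinate reflects between 5 and 20, moving 5 per step.
  step 5: 17 → 12
  step 6: 12 → 7
  step 7: 7 → 8
  step 8: 8 → 13
The second coordinate changes by +5 each step: at step 8 it is 40.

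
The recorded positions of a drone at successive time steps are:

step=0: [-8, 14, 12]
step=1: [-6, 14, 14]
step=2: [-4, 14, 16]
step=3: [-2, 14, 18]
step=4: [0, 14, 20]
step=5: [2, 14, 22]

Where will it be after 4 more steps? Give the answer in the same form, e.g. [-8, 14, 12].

Constant displacement of [+2, +0, +2] per step.
step 6: [2, 14, 22] + [+2, +0, +2] → [4, 14, 24]
step 7: [4, 14, 24] + [+2, +0, +2] → [6, 14, 26]
step 8: [6, 14, 26] + [+2, +0, +2] → [8, 14, 28]
step 9: [8, 14, 28] + [+2, +0, +2] → [10, 14, 30]

[10, 14, 30]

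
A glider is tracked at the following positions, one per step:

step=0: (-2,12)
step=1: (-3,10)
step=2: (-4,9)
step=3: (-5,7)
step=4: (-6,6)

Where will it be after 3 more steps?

Differencing gives (-1,-2), (-1,-1), (-1,-2), (-1,-1). This is the pattern (-1,-2), (-1,-1) repeated.
step 5: apply (-1,-2) → (-7,4)
step 6: apply (-1,-1) → (-8,3)
step 7: apply (-1,-2) → (-9,1)

(-9,1)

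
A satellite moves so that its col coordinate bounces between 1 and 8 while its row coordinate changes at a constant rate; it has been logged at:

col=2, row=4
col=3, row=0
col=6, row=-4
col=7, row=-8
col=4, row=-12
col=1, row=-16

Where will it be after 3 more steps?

col=6, row=-28

The col coordinate reflects between 1 and 8, moving 3 per step.
  step 6: 1 → 4
  step 7: 4 → 7
  step 8: 7 → 6
The row coordinate changes by -4 each step: at step 8 it is -28.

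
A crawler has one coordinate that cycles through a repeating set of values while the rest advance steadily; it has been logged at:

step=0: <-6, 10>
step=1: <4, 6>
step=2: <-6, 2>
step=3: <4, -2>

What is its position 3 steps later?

First: cycles through -6, 4 every 2 steps. Step 6 lands at position 0 of the cycle → -6.
Second: linear, -4 per step → -14 at step 6.

<-6, -14>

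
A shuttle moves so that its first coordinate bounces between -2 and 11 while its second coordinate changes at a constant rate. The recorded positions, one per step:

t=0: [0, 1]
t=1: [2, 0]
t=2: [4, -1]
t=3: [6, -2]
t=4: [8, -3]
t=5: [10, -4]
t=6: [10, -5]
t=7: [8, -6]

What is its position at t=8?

[6, -7]

The first coordinate travels 2 per step and bounces off the walls at -2 and 11.
  step 8: 8 → 6
The second coordinate changes by -1 each step: at step 8 it is -7.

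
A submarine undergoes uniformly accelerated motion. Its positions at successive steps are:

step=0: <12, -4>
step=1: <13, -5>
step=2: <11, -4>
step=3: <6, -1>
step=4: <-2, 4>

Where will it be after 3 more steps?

First differences are <+1, -1>, <-2, +1>, <-5, +3>, <-8, +5>; their common second difference is <-3, +2> (constant acceleration).
step 5: <-2, 4> + <-11, +7> → <-13, 11>
step 6: <-13, 11> + <-14, +9> → <-27, 20>
step 7: <-27, 20> + <-17, +11> → <-44, 31>

<-44, 31>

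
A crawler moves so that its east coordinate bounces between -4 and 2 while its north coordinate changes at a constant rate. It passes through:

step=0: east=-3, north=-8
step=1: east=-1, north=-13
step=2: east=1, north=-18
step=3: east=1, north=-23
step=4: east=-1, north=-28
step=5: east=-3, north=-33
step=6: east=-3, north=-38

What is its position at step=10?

east=-1, north=-58

The east coordinate reflects between -4 and 2, moving 2 per step.
  step 7: -3 → -1
  step 8: -1 → 1
  step 9: 1 → 1
  step 10: 1 → -1
The north coordinate changes by -5 each step: at step 10 it is -58.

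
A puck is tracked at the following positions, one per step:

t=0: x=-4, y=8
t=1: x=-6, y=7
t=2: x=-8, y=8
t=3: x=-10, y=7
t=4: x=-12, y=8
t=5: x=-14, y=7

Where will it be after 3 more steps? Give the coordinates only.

The x coordinate changes by -2 each step, so at step 8 it is -4 + 8·(-2) = -20.
The y coordinate repeats the cycle [8, 7] with period 2; step 8 mod 2 = 0, giving 8.

x=-20, y=8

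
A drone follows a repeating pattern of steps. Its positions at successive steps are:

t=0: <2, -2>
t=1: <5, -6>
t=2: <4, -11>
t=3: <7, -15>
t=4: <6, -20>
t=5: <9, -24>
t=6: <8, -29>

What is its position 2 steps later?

<10, -38>

Step-to-step displacements: <+3, -4>, <-1, -5>, <+3, -4>, <-1, -5>, <+3, -4>, <-1, -5> — a repeating cycle of length 2.
step 7: apply <+3, -4> → <11, -33>
step 8: apply <-1, -5> → <10, -38>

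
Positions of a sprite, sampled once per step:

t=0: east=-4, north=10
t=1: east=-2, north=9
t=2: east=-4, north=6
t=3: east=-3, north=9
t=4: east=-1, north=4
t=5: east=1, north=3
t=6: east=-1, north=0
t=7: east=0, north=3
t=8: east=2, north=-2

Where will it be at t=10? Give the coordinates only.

Step-to-step displacements: (+2, -1), (-2, -3), (+1, +3), (+2, -5), (+2, -1), (-2, -3), (+1, +3), (+2, -5) — a repeating cycle of length 4.
step 9: apply (+2, -1) → east=4, north=-3
step 10: apply (-2, -3) → east=2, north=-6

east=2, north=-6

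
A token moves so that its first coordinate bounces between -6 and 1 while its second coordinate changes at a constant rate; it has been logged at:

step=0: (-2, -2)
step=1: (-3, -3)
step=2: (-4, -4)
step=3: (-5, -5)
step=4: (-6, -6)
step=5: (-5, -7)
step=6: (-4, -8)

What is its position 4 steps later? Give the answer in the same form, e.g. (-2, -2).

(0, -12)

The first coordinate travels 1 per step and bounces off the walls at -6 and 1.
  step 7: -4 → -3
  step 8: -3 → -2
  step 9: -2 → -1
  step 10: -1 → 0
The second coordinate changes by -1 each step: at step 10 it is -12.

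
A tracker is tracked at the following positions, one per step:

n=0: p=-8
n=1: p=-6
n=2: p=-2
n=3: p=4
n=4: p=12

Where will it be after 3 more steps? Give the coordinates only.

Taking differences between consecutive positions: +2, +4, +6, +8. These grow by +2 each step.
step 5: 12 + 10 → p=22
step 6: 22 + 12 → p=34
step 7: 34 + 14 → p=48

p=48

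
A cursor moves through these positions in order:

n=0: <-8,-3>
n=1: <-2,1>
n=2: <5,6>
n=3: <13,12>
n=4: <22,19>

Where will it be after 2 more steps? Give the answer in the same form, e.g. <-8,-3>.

<43,36>

Successive displacements: <+6,+4>, <+7,+5>, <+8,+6>, <+9,+7> — each changes by <+1,+1>.
step 5: <22,19> + <+10,+8> → <32,27>
step 6: <32,27> + <+11,+9> → <43,36>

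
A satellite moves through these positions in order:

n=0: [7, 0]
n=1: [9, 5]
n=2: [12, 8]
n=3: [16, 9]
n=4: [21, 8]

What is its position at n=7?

Successive displacements: [+2, +5], [+3, +3], [+4, +1], [+5, -1] — each changes by [+1, -2].
step 5: [21, 8] + [+6, -3] → [27, 5]
step 6: [27, 5] + [+7, -5] → [34, 0]
step 7: [34, 0] + [+8, -7] → [42, -7]

[42, -7]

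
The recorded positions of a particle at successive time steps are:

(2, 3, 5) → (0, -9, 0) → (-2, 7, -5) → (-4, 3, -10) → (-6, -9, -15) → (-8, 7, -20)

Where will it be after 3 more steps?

First: linear, -2 per step → -14 at step 8.
Second: cycles through 3, -9, 7 every 3 steps. Step 8 lands at position 2 of the cycle → 7.
Third: linear, -5 per step → -35 at step 8.

(-14, 7, -35)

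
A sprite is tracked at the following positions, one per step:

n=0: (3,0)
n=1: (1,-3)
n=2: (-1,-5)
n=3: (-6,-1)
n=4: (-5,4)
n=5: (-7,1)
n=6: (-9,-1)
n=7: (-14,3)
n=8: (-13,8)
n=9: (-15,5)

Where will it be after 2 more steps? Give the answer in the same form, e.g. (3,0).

(-22,7)

Differencing gives (-2,-3), (-2,-2), (-5,+4), (+1,+5), (-2,-3), (-2,-2), (-5,+4), (+1,+5), (-2,-3). This is the pattern (-2,-3), (-2,-2), (-5,+4), (+1,+5) repeated.
step 10: apply (-2,-2) → (-17,3)
step 11: apply (-5,+4) → (-22,7)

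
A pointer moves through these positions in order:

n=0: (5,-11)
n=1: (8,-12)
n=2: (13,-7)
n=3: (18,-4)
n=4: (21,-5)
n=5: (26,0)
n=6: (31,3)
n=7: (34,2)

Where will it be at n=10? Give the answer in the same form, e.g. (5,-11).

(47,9)

The moves between consecutive positions are (+3,-1), (+5,+5), (+5,+3), (+3,-1), (+5,+5), (+5,+3), (+3,-1); they repeat the 3-cycle [(+3,-1), (+5,+5), (+5,+3)].
step 8: apply (+5,+5) → (39,7)
step 9: apply (+5,+3) → (44,10)
step 10: apply (+3,-1) → (47,9)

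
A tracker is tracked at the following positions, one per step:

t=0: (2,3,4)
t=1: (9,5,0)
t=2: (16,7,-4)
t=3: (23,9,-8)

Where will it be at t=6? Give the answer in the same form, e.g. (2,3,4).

The position changes by (+7,+2,-4) every step.
step 4: (23,9,-8) + (+7,+2,-4) → (30,11,-12)
step 5: (30,11,-12) + (+7,+2,-4) → (37,13,-16)
step 6: (37,13,-16) + (+7,+2,-4) → (44,15,-20)

(44,15,-20)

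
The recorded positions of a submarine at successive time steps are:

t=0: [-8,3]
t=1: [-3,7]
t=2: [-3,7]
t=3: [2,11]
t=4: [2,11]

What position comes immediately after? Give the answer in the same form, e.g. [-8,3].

Differencing gives [+5,+4], [+0,+0], [+5,+4], [+0,+0]. This is the pattern [+5,+4], [+0,+0] repeated.
step 5: apply [+5,+4] → [7,15]

[7,15]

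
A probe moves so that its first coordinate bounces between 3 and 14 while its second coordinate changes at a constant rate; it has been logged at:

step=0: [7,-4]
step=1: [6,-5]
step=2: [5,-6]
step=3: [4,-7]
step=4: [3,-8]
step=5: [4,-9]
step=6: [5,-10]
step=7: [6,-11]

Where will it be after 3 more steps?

The first coordinate travels 1 per step and bounces off the walls at 3 and 14.
  step 8: 6 → 7
  step 9: 7 → 8
  step 10: 8 → 9
The second coordinate changes by -1 each step: at step 10 it is -14.

[9,-14]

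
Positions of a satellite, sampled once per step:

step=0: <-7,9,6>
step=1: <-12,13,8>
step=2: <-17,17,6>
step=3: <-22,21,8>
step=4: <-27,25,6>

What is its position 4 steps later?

The first coordinate changes by -5 each step, so at step 8 it is -7 + 8·(-5) = -47.
The second coordinate changes by +4 each step, so at step 8 it is 9 + 8·(4) = 41.
The third coordinate repeats the cycle [6, 8] with period 2; step 8 mod 2 = 0, giving 6.

<-47,41,6>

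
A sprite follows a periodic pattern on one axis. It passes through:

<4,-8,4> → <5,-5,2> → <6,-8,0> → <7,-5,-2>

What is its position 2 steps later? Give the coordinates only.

<9,-5,-6>

The first coordinate changes by +1 each step, so at step 5 it is 4 + 5·(1) = 9.
The second coordinate repeats the cycle [-8, -5] with period 2; step 5 mod 2 = 1, giving -5.
The third coordinate changes by -2 each step, so at step 5 it is 4 + 5·(-2) = -6.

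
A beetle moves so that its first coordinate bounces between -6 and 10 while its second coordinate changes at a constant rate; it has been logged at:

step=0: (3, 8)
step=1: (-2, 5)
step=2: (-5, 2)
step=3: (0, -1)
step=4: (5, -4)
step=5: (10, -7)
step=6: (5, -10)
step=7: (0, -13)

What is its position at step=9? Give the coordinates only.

The first coordinate reflects between -6 and 10, moving 5 per step.
  step 8: 0 → -5
  step 9: -5 → -2
The second coordinate changes by -3 each step: at step 9 it is -19.

(-2, -19)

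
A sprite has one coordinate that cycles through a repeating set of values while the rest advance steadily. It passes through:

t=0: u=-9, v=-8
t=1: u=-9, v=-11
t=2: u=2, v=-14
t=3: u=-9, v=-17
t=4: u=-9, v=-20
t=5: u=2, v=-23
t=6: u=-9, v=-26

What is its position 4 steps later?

u=-9, v=-38

The u coordinate repeats the cycle [-9, -9, 2] with period 3; step 10 mod 3 = 1, giving -9.
The v coordinate changes by -3 each step, so at step 10 it is -8 + 10·(-3) = -38.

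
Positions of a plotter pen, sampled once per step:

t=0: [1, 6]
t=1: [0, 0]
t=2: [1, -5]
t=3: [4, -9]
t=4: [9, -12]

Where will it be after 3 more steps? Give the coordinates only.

Taking differences between consecutive positions: [-1, -6], [+1, -5], [+3, -4], [+5, -3]. These grow by [+2, +1] each step.
step 5: [9, -12] + [+7, -2] → [16, -14]
step 6: [16, -14] + [+9, -1] → [25, -15]
step 7: [25, -15] + [+11, +0] → [36, -15]

[36, -15]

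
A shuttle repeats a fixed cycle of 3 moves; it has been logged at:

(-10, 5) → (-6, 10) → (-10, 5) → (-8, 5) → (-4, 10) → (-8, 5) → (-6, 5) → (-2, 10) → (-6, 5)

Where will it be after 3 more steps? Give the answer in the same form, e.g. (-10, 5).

The moves between consecutive positions are (+4, +5), (-4, -5), (+2, +0), (+4, +5), (-4, -5), (+2, +0), (+4, +5), (-4, -5); they repeat the 3-cycle [(+4, +5), (-4, -5), (+2, +0)].
step 9: apply (+2, +0) → (-4, 5)
step 10: apply (+4, +5) → (0, 10)
step 11: apply (-4, -5) → (-4, 5)

(-4, 5)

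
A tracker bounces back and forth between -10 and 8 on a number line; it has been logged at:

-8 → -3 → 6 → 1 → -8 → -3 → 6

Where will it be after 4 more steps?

6

The value reflects between -10 and 8, moving 9 per step.
  step 7: 6 → 1
  step 8: 1 → -8
  step 9: -8 → -3
  step 10: -3 → 6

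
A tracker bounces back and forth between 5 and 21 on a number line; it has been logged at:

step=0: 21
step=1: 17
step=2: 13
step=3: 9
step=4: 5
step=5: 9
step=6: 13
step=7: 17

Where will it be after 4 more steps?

The value reflects between 5 and 21, moving 4 per step.
  step 8: 17 → 21
  step 9: 21 → 17
  step 10: 17 → 13
  step 11: 13 → 9

9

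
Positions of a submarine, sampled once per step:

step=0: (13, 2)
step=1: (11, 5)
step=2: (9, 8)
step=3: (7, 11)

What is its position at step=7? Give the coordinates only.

Constant displacement of (-2, +3) per step.
step 4: (7, 11) + (-2, +3) → (5, 14)
step 5: (5, 14) + (-2, +3) → (3, 17)
step 6: (3, 17) + (-2, +3) → (1, 20)
step 7: (1, 20) + (-2, +3) → (-1, 23)

(-1, 23)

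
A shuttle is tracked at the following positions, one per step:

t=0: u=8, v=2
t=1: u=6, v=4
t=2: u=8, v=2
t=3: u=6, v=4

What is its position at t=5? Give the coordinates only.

u=6, v=4

Consecutive displacements (-2, +2), (+2, -2), (-2, +2) scale by a factor of -1 each step.
step 4: u=6, v=4 + (+2, -2) → u=8, v=2
step 5: u=8, v=2 + (-2, +2) → u=6, v=4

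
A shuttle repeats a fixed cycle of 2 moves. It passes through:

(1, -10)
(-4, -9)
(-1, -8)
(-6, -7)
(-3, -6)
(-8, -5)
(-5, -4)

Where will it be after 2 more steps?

Differencing gives (-5, +1), (+3, +1), (-5, +1), (+3, +1), (-5, +1), (+3, +1). This is the pattern (-5, +1), (+3, +1) repeated.
step 7: apply (-5, +1) → (-10, -3)
step 8: apply (+3, +1) → (-7, -2)

(-7, -2)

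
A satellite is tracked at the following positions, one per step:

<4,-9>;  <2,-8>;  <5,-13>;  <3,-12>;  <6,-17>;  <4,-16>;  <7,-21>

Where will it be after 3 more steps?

Step-to-step displacements: <-2,+1>, <+3,-5>, <-2,+1>, <+3,-5>, <-2,+1>, <+3,-5> — a repeating cycle of length 2.
step 7: apply <-2,+1> → <5,-20>
step 8: apply <+3,-5> → <8,-25>
step 9: apply <-2,+1> → <6,-24>

<6,-24>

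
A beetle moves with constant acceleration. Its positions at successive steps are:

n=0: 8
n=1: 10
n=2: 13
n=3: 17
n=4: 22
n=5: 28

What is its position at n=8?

Successive displacements: +2, +3, +4, +5, +6 — each changes by +1.
step 6: 28 + 7 → 35
step 7: 35 + 8 → 43
step 8: 43 + 9 → 52

52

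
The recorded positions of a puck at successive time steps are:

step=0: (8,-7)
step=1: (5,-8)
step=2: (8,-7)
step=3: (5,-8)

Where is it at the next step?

(8,-7)

Step-to-step displacements: (-3,-1), (+3,+1), (-3,-1); each is -1× the previous.
step 4: (5,-8) + (+3,+1) → (8,-7)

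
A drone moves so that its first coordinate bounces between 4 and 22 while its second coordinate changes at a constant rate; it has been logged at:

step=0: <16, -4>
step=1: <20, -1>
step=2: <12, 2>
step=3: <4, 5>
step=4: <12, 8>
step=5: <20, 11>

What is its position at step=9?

The first coordinate travels 8 per step and bounces off the walls at 4 and 22.
  step 6: 20 → 16
  step 7: 16 → 8
  step 8: 8 → 8
  step 9: 8 → 16
The second coordinate changes by +3 each step: at step 9 it is 23.

<16, 23>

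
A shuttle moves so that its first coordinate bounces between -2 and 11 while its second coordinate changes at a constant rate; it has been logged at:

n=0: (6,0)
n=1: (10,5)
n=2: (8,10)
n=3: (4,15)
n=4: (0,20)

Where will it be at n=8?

The first coordinate reflects between -2 and 11, moving 4 per step.
  step 5: 0 → 0
  step 6: 0 → 4
  step 7: 4 → 8
  step 8: 8 → 10
The second coordinate changes by +5 each step: at step 8 it is 40.

(10,40)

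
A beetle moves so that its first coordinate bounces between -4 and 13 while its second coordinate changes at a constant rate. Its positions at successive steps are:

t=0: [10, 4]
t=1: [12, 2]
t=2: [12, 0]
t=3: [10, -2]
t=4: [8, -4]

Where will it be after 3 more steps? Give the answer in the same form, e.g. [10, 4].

The first coordinate travels 2 per step and bounces off the walls at -4 and 13.
  step 5: 8 → 6
  step 6: 6 → 4
  step 7: 4 → 2
The second coordinate changes by -2 each step: at step 7 it is -10.

[2, -10]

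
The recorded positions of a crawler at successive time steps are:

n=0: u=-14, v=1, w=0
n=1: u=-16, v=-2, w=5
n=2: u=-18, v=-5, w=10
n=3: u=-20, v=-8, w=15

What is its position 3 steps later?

u=-26, v=-17, w=30

Each step adds (-2, -3, +5) to the position.
step 4: u=-20, v=-8, w=15 + (-2, -3, +5) → u=-22, v=-11, w=20
step 5: u=-22, v=-11, w=20 + (-2, -3, +5) → u=-24, v=-14, w=25
step 6: u=-24, v=-14, w=25 + (-2, -3, +5) → u=-26, v=-17, w=30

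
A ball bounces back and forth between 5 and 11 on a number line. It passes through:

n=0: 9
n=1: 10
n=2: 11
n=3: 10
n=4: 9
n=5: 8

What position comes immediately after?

7

The value reflects between 5 and 11, moving 1 per step.
  step 6: 8 → 7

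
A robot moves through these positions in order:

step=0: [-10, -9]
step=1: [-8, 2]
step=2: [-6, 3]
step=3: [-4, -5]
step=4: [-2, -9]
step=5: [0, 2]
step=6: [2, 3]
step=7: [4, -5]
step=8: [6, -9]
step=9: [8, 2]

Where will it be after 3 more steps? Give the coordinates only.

[14, -9]

The first coordinate changes by +2 each step, so at step 12 it is -10 + 12·(2) = 14.
The second coordinate repeats the cycle [-9, 2, 3, -5] with period 4; step 12 mod 4 = 0, giving -9.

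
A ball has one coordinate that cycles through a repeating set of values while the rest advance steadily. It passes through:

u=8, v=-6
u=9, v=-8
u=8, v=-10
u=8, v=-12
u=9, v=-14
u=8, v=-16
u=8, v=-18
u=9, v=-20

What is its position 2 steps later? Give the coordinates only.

u=8, v=-24

U: cycles through 8, 9, 8 every 3 steps. Step 9 lands at position 0 of the cycle → 8.
V: linear, -2 per step → -24 at step 9.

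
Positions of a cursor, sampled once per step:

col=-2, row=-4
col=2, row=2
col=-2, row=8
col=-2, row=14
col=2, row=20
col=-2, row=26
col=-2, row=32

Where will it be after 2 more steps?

col=-2, row=44

Col: cycles through -2, 2, -2 every 3 steps. Step 8 lands at position 2 of the cycle → -2.
Row: linear, +6 per step → 44 at step 8.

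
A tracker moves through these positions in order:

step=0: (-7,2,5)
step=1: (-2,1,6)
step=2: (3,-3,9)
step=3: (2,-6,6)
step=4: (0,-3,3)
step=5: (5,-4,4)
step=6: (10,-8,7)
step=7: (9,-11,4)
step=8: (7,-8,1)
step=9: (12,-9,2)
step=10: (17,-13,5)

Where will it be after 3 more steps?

(19,-14,0)

Differencing gives (+5,-1,+1), (+5,-4,+3), (-1,-3,-3), (-2,+3,-3), (+5,-1,+1), (+5,-4,+3), (-1,-3,-3), (-2,+3,-3), (+5,-1,+1), (+5,-4,+3). This is the pattern (+5,-1,+1), (+5,-4,+3), (-1,-3,-3), (-2,+3,-3) repeated.
step 11: apply (-1,-3,-3) → (16,-16,2)
step 12: apply (-2,+3,-3) → (14,-13,-1)
step 13: apply (+5,-1,+1) → (19,-14,0)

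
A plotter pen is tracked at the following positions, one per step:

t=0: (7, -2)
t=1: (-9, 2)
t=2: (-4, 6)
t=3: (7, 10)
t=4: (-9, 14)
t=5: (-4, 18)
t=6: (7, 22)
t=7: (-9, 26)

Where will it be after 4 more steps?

(-4, 42)

First: cycles through 7, -9, -4 every 3 steps. Step 11 lands at position 2 of the cycle → -4.
Second: linear, +4 per step → 42 at step 11.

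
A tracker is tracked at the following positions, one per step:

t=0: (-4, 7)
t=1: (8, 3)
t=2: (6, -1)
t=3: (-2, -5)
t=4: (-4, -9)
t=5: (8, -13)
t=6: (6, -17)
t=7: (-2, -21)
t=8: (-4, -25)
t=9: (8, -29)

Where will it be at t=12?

First: cycles through -4, 8, 6, -2 every 4 steps. Step 12 lands at position 0 of the cycle → -4.
Second: linear, -4 per step → -41 at step 12.

(-4, -41)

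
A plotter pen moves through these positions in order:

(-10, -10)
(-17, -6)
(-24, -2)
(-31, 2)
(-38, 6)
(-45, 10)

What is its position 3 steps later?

Each step adds (-7, +4) to the position.
step 6: (-45, 10) + (-7, +4) → (-52, 14)
step 7: (-52, 14) + (-7, +4) → (-59, 18)
step 8: (-59, 18) + (-7, +4) → (-66, 22)

(-66, 22)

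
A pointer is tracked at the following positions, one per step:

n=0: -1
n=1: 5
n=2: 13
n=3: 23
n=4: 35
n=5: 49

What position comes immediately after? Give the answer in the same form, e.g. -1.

Taking differences between consecutive positions: +6, +8, +10, +12, +14. These grow by +2 each step.
step 6: 49 + 16 → 65

65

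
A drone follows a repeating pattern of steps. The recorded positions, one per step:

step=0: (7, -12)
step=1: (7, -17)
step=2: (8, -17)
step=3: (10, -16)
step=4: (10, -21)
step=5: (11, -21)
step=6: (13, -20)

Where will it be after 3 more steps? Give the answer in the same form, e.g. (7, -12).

(16, -24)

Step-to-step displacements: (+0, -5), (+1, +0), (+2, +1), (+0, -5), (+1, +0), (+2, +1) — a repeating cycle of length 3.
step 7: apply (+0, -5) → (13, -25)
step 8: apply (+1, +0) → (14, -25)
step 9: apply (+2, +1) → (16, -24)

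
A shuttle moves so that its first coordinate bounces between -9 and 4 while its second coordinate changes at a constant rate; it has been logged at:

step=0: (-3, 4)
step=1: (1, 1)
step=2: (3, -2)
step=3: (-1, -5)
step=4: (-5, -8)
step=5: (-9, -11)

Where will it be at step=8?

(3, -20)

The first coordinate reflects between -9 and 4, moving 4 per step.
  step 6: -9 → -5
  step 7: -5 → -1
  step 8: -1 → 3
The second coordinate changes by -3 each step: at step 8 it is -20.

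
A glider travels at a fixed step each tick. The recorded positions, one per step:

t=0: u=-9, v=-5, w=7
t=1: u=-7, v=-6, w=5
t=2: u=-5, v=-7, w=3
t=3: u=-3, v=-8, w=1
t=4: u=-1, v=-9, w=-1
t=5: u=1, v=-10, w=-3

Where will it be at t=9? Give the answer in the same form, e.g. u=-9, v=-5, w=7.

u=9, v=-14, w=-11

Constant displacement of (+2, -1, -2) per step.
step 6: u=1, v=-10, w=-3 + (+2, -1, -2) → u=3, v=-11, w=-5
step 7: u=3, v=-11, w=-5 + (+2, -1, -2) → u=5, v=-12, w=-7
step 8: u=5, v=-12, w=-7 + (+2, -1, -2) → u=7, v=-13, w=-9
step 9: u=7, v=-13, w=-9 + (+2, -1, -2) → u=9, v=-14, w=-11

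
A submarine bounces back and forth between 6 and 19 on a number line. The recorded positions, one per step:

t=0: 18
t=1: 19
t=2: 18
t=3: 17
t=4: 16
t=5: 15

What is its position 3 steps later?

12

The value reflects between 6 and 19, moving 1 per step.
  step 6: 15 → 14
  step 7: 14 → 13
  step 8: 13 → 12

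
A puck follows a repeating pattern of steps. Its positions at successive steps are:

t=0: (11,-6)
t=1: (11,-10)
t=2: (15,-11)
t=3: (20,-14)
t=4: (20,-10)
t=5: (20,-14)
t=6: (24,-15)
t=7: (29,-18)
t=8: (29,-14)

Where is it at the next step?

The moves between consecutive positions are (+0,-4), (+4,-1), (+5,-3), (+0,+4), (+0,-4), (+4,-1), (+5,-3), (+0,+4); they repeat the 4-cycle [(+0,-4), (+4,-1), (+5,-3), (+0,+4)].
step 9: apply (+0,-4) → (29,-18)

(29,-18)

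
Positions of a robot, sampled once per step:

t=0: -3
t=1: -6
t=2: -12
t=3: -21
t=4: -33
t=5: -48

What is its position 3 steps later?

Successive displacements: -3, -6, -9, -12, -15 — each changes by -3.
step 6: -48 − 18 → -66
step 7: -66 − 21 → -87
step 8: -87 − 24 → -111

-111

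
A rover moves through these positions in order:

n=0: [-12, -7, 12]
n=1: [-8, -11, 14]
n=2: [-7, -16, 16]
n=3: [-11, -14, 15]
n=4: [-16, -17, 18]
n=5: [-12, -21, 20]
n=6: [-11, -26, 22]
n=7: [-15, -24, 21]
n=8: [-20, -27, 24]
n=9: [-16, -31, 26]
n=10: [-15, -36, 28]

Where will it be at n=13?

[-20, -41, 32]

The moves between consecutive positions are [+4, -4, +2], [+1, -5, +2], [-4, +2, -1], [-5, -3, +3], [+4, -4, +2], [+1, -5, +2], [-4, +2, -1], [-5, -3, +3], [+4, -4, +2], [+1, -5, +2]; they repeat the 4-cycle [[+4, -4, +2], [+1, -5, +2], [-4, +2, -1], [-5, -3, +3]].
step 11: apply [-4, +2, -1] → [-19, -34, 27]
step 12: apply [-5, -3, +3] → [-24, -37, 30]
step 13: apply [+4, -4, +2] → [-20, -41, 32]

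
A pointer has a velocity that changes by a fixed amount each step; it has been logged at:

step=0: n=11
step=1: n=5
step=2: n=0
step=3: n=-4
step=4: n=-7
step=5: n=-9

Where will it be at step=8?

n=-9

Successive displacements: -6, -5, -4, -3, -2 — each changes by +1.
step 6: -9 − 1 → n=-10
step 7: -10 + 0 → n=-10
step 8: -10 + 1 → n=-9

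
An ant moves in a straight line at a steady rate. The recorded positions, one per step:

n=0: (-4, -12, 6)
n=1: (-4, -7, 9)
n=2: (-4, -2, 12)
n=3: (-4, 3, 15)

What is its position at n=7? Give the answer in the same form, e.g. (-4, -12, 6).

Each step adds (+0, +5, +3) to the position.
step 4: (-4, 3, 15) + (+0, +5, +3) → (-4, 8, 18)
step 5: (-4, 8, 18) + (+0, +5, +3) → (-4, 13, 21)
step 6: (-4, 13, 21) + (+0, +5, +3) → (-4, 18, 24)
step 7: (-4, 18, 24) + (+0, +5, +3) → (-4, 23, 27)

(-4, 23, 27)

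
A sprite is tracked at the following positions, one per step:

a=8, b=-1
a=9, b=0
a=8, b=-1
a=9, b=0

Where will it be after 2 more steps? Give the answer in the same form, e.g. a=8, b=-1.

The jumps are (+1,+1), (-1,-1), (+1,+1) — a geometric progression with ratio -1.
step 4: a=9, b=0 + (-1,-1) → a=8, b=-1
step 5: a=8, b=-1 + (+1,+1) → a=9, b=0

a=9, b=0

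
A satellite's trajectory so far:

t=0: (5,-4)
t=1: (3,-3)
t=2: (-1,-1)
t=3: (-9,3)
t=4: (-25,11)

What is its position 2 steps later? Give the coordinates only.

(-121,59)

Consecutive displacements (-2,+1), (-4,+2), (-8,+4), (-16,+8) scale by a factor of 2 each step.
step 5: (-25,11) + (-32,+16) → (-57,27)
step 6: (-57,27) + (-64,+32) → (-121,59)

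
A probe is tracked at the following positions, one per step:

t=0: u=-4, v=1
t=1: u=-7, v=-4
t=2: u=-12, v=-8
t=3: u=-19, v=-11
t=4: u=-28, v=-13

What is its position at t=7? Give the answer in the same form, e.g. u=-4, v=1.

First differences are (-3, -5), (-5, -4), (-7, -3), (-9, -2); their common second difference is (-2, +1) (constant acceleration).
step 5: u=-28, v=-13 + (-11, -1) → u=-39, v=-14
step 6: u=-39, v=-14 + (-13, +0) → u=-52, v=-14
step 7: u=-52, v=-14 + (-15, +1) → u=-67, v=-13

u=-67, v=-13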